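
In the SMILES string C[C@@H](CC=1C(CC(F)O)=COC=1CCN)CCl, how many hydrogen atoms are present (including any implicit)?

19

Hydrogens are implicit in SMILES; fill each atom to its normal valence:
  5 × C: 2 H each → 10
  3 × C (aromatic): no H
  2 × C: 1 H each → 2
  1 × C: 3 H
  1 × C (aromatic): 1 H
  1 × Cl: no H
  1 × F: no H
  1 × N: 2 H
  1 × O: 1 H
  1 × O (aromatic): no H
  Total hydrogens = 19.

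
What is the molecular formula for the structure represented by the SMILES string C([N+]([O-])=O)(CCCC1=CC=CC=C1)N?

Heavy atoms from the SMILES: 10 C, 2 N, 2 O.
Implicit hydrogens by atom environment:
  5 × C (aromatic): 1 H each → 5
  3 × C: 2 H each → 6
  1 × C: 1 H
  1 × C (aromatic): no H
  1 × N: 2 H
  1 × N (charge +1): no H
  1 × O: no H
  1 × O (charge -1): no H
  Total hydrogens = 14.
Molecular formula: C10H14N2O2

C10H14N2O2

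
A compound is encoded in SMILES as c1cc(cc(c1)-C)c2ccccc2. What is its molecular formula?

Heavy atoms from the SMILES: 13 C.
Implicit hydrogens by atom environment:
  9 × C (aromatic): 1 H each → 9
  3 × C (aromatic): no H
  1 × C: 3 H
  Total hydrogens = 12.
Molecular formula: C13H12

C13H12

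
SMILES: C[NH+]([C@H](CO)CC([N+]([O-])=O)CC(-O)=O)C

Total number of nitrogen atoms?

2

The symbol for nitrogen appears 2 times in the SMILES.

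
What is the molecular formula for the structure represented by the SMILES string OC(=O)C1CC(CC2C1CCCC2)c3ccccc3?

Heavy atoms from the SMILES: 17 C, 2 O.
Implicit hydrogens by atom environment:
  6 × C: 2 H each → 12
  5 × C (aromatic): 1 H each → 5
  4 × C: 1 H each → 4
  1 × C (aromatic): no H
  1 × C: no H
  1 × O: 1 H
  1 × O: no H
  Total hydrogens = 22.
Molecular formula: C17H22O2

C17H22O2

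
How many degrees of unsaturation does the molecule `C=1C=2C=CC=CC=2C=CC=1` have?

7

Molecular formula from the SMILES: C10H8.
DoU = (2C + 2 + N − H − X)/2 = (2·10 + 2 + 0 − 8 − 0)/2 = 14/2 = 7.
(Structurally: 2 ring(s) + 5 π bond(s) = 7.)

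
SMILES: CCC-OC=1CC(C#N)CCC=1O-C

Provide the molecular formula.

Heavy atoms from the SMILES: 11 C, 1 N, 2 O.
Implicit hydrogens by atom environment:
  5 × C: 2 H each → 10
  3 × C: no H
  2 × C: 3 H each → 6
  2 × O: no H
  1 × C: 1 H
  1 × N: no H
  Total hydrogens = 17.
Molecular formula: C11H17NO2

C11H17NO2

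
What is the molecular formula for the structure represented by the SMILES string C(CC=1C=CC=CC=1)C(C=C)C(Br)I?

C12H14BrI

Heavy atoms from the SMILES: 1 Br, 12 C, 1 I.
Implicit hydrogens by atom environment:
  5 × C (aromatic): 1 H each → 5
  3 × C: 2 H each → 6
  3 × C: 1 H each → 3
  1 × Br: no H
  1 × C (aromatic): no H
  1 × I: no H
  Total hydrogens = 14.
Molecular formula: C12H14BrI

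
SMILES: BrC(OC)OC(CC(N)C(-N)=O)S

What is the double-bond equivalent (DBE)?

Molecular formula from the SMILES: C6H13BrN2O3S.
DoU = (2C + 2 + N − H − X)/2 = (2·6 + 2 + 2 − 13 − 1)/2 = 2/2 = 1.
(Structurally: 0 ring(s) + 1 π bond(s) = 1.)

1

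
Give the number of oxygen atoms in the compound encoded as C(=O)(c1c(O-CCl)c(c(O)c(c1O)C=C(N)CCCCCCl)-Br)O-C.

5

The symbol for oxygen appears 5 times in the SMILES.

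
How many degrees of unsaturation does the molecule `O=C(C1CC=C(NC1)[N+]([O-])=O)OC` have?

4

Molecular formula from the SMILES: C7H10N2O4.
DoU = (2C + 2 + N − H − X)/2 = (2·7 + 2 + 2 − 10 − 0)/2 = 8/2 = 4.
(Structurally: 1 ring(s) + 3 π bond(s) = 4.)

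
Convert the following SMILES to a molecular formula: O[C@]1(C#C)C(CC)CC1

Heavy atoms from the SMILES: 8 C, 1 O.
Implicit hydrogens by atom environment:
  3 × C: 2 H each → 6
  2 × C: 1 H each → 2
  2 × C: no H
  1 × C: 3 H
  1 × O: 1 H
  Total hydrogens = 12.
Molecular formula: C8H12O

C8H12O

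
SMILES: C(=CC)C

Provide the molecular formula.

C4H8

Heavy atoms from the SMILES: 4 C.
Implicit hydrogens by atom environment:
  2 × C: 3 H each → 6
  2 × C: 1 H each → 2
  Total hydrogens = 8.
Molecular formula: C4H8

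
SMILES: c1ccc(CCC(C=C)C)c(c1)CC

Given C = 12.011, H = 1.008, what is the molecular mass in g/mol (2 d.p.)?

Molecular formula: C14H20.
M = 14×12.011 + 20×1.008 = 188.31 g/mol.

188.31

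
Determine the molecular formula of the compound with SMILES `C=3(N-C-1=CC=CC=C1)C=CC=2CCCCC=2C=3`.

Heavy atoms from the SMILES: 16 C, 1 N.
Implicit hydrogens by atom environment:
  8 × C (aromatic): 1 H each → 8
  4 × C: 2 H each → 8
  4 × C (aromatic): no H
  1 × N: 1 H
  Total hydrogens = 17.
Molecular formula: C16H17N

C16H17N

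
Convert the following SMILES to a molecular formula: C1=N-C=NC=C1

C4H4N2

Heavy atoms from the SMILES: 4 C, 2 N.
Implicit hydrogens by atom environment:
  4 × C (aromatic): 1 H each → 4
  2 × N (aromatic): no H
  Total hydrogens = 4.
Molecular formula: C4H4N2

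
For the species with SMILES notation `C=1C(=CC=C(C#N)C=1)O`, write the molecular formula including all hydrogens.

C7H5NO

Heavy atoms from the SMILES: 7 C, 1 N, 1 O.
Implicit hydrogens by atom environment:
  4 × C (aromatic): 1 H each → 4
  2 × C (aromatic): no H
  1 × C: no H
  1 × N: no H
  1 × O: 1 H
  Total hydrogens = 5.
Molecular formula: C7H5NO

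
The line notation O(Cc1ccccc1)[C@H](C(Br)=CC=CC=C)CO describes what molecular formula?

C15H17BrO2

Heavy atoms from the SMILES: 1 Br, 15 C, 2 O.
Implicit hydrogens by atom environment:
  5 × C: 1 H each → 5
  5 × C (aromatic): 1 H each → 5
  3 × C: 2 H each → 6
  1 × Br: no H
  1 × C: no H
  1 × C (aromatic): no H
  1 × O: 1 H
  1 × O: no H
  Total hydrogens = 17.
Molecular formula: C15H17BrO2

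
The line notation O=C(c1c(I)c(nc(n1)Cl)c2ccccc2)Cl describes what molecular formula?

Heavy atoms from the SMILES: 11 C, 2 Cl, 1 I, 2 N, 1 O.
Implicit hydrogens by atom environment:
  5 × C (aromatic): 1 H each → 5
  5 × C (aromatic): no H
  2 × Cl: no H
  2 × N (aromatic): no H
  1 × C: no H
  1 × I: no H
  1 × O: no H
  Total hydrogens = 5.
Molecular formula: C11H5Cl2IN2O

C11H5Cl2IN2O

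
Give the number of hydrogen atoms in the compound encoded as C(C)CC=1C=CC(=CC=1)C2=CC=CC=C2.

Hydrogens are implicit in SMILES; fill each atom to its normal valence:
  9 × C (aromatic): 1 H each → 9
  3 × C (aromatic): no H
  2 × C: 2 H each → 4
  1 × C: 3 H
  Total hydrogens = 16.

16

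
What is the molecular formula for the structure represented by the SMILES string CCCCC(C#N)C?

Heavy atoms from the SMILES: 7 C, 1 N.
Implicit hydrogens by atom environment:
  3 × C: 2 H each → 6
  2 × C: 3 H each → 6
  1 × C: 1 H
  1 × C: no H
  1 × N: no H
  Total hydrogens = 13.
Molecular formula: C7H13N

C7H13N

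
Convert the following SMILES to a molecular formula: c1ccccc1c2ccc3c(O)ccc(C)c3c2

Heavy atoms from the SMILES: 17 C, 1 O.
Implicit hydrogens by atom environment:
  10 × C (aromatic): 1 H each → 10
  6 × C (aromatic): no H
  1 × C: 3 H
  1 × O: 1 H
  Total hydrogens = 14.
Molecular formula: C17H14O

C17H14O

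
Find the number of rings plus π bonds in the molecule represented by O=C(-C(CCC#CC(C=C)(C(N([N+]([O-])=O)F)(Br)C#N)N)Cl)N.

Molecular formula from the SMILES: C11H12BrClFN5O3.
DoU = (2C + 2 + N − H − X)/2 = (2·11 + 2 + 5 − 12 − 3)/2 = 14/2 = 7.
(Structurally: 0 ring(s) + 7 π bond(s) = 7.)

7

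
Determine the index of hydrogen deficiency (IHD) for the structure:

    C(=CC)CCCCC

1

Molecular formula from the SMILES: C8H16.
DoU = (2C + 2 + N − H − X)/2 = (2·8 + 2 + 0 − 16 − 0)/2 = 2/2 = 1.
(Structurally: 0 ring(s) + 1 π bond(s) = 1.)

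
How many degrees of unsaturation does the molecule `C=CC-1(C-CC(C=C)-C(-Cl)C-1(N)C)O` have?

Molecular formula from the SMILES: C11H18ClNO.
DoU = (2C + 2 + N − H − X)/2 = (2·11 + 2 + 1 − 18 − 1)/2 = 6/2 = 3.
(Structurally: 1 ring(s) + 2 π bond(s) = 3.)

3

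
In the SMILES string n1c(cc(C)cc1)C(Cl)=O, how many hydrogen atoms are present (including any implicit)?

Hydrogens are implicit in SMILES; fill each atom to its normal valence:
  3 × C (aromatic): 1 H each → 3
  2 × C (aromatic): no H
  1 × C: 3 H
  1 × C: no H
  1 × Cl: no H
  1 × N (aromatic): no H
  1 × O: no H
  Total hydrogens = 6.

6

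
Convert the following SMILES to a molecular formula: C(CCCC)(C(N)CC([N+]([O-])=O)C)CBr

C10H21BrN2O2

Heavy atoms from the SMILES: 1 Br, 10 C, 2 N, 2 O.
Implicit hydrogens by atom environment:
  5 × C: 2 H each → 10
  3 × C: 1 H each → 3
  2 × C: 3 H each → 6
  1 × Br: no H
  1 × N: 2 H
  1 × N (charge +1): no H
  1 × O: no H
  1 × O (charge -1): no H
  Total hydrogens = 21.
Molecular formula: C10H21BrN2O2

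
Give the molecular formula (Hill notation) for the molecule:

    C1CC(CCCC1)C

C8H16

Heavy atoms from the SMILES: 8 C.
Implicit hydrogens by atom environment:
  6 × C: 2 H each → 12
  1 × C: 3 H
  1 × C: 1 H
  Total hydrogens = 16.
Molecular formula: C8H16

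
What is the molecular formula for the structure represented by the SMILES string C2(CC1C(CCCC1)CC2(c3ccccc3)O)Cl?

C16H21ClO

Heavy atoms from the SMILES: 16 C, 1 Cl, 1 O.
Implicit hydrogens by atom environment:
  6 × C: 2 H each → 12
  5 × C (aromatic): 1 H each → 5
  3 × C: 1 H each → 3
  1 × C: no H
  1 × C (aromatic): no H
  1 × Cl: no H
  1 × O: 1 H
  Total hydrogens = 21.
Molecular formula: C16H21ClO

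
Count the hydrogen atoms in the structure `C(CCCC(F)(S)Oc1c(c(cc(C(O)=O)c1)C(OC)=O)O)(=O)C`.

Hydrogens are implicit in SMILES; fill each atom to its normal valence:
  5 × O: no H
  4 × C (aromatic): no H
  4 × C: no H
  3 × C: 2 H each → 6
  2 × C: 3 H each → 6
  2 × C (aromatic): 1 H each → 2
  2 × O: 1 H each → 2
  1 × F: no H
  1 × S: 1 H
  Total hydrogens = 17.

17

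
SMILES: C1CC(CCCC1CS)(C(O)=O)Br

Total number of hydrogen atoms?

15

Hydrogens are implicit in SMILES; fill each atom to its normal valence:
  6 × C: 2 H each → 12
  2 × C: no H
  1 × Br: no H
  1 × C: 1 H
  1 × O: 1 H
  1 × O: no H
  1 × S: 1 H
  Total hydrogens = 15.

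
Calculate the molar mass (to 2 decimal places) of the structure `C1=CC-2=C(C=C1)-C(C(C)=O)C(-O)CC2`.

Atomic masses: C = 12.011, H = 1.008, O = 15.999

190.24

Molecular formula: C12H14O2.
M = 12×12.011 + 14×1.008 + 2×15.999 = 190.24 g/mol.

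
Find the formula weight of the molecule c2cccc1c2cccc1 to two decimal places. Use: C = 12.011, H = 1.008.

Molecular formula: C10H8.
M = 10×12.011 + 8×1.008 = 128.17 g/mol.

128.17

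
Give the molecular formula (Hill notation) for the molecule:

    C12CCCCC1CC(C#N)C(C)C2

C12H19N

Heavy atoms from the SMILES: 12 C, 1 N.
Implicit hydrogens by atom environment:
  6 × C: 2 H each → 12
  4 × C: 1 H each → 4
  1 × C: 3 H
  1 × C: no H
  1 × N: no H
  Total hydrogens = 19.
Molecular formula: C12H19N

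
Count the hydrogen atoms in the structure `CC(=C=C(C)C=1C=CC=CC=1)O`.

12

Hydrogens are implicit in SMILES; fill each atom to its normal valence:
  5 × C (aromatic): 1 H each → 5
  3 × C: no H
  2 × C: 3 H each → 6
  1 × C (aromatic): no H
  1 × O: 1 H
  Total hydrogens = 12.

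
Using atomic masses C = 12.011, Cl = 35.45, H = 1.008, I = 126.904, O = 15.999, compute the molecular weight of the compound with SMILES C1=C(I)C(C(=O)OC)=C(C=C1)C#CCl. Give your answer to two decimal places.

320.51

Molecular formula: C10H6ClIO2.
M = 10×12.011 + 1×35.45 + 6×1.008 + 1×126.904 + 2×15.999 = 320.51 g/mol.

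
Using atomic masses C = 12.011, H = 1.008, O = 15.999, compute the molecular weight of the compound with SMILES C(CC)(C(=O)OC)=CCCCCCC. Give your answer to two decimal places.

Molecular formula: C12H22O2.
M = 12×12.011 + 22×1.008 + 2×15.999 = 198.31 g/mol.

198.31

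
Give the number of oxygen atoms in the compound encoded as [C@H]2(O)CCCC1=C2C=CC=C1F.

The symbol for oxygen appears 1 time in the SMILES.

1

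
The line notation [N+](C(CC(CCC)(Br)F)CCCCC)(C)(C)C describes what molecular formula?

Heavy atoms from the SMILES: 1 Br, 14 C, 1 F, 1 N.
Implicit hydrogens by atom environment:
  7 × C: 2 H each → 14
  5 × C: 3 H each → 15
  1 × Br: no H
  1 × C: 1 H
  1 × C: no H
  1 × F: no H
  1 × N (charge +1): no H
  Total hydrogens = 30.
Net charge +1.
Molecular formula: C14H30BrFN+

C14H30BrFN+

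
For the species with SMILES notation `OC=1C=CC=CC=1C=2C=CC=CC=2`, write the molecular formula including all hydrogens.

Heavy atoms from the SMILES: 12 C, 1 O.
Implicit hydrogens by atom environment:
  9 × C (aromatic): 1 H each → 9
  3 × C (aromatic): no H
  1 × O: 1 H
  Total hydrogens = 10.
Molecular formula: C12H10O

C12H10O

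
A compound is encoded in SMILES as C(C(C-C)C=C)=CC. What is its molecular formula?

C8H14

Heavy atoms from the SMILES: 8 C.
Implicit hydrogens by atom environment:
  4 × C: 1 H each → 4
  2 × C: 3 H each → 6
  2 × C: 2 H each → 4
  Total hydrogens = 14.
Molecular formula: C8H14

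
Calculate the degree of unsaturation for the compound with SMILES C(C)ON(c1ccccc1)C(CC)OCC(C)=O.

Molecular formula from the SMILES: C14H21NO3.
DoU = (2C + 2 + N − H − X)/2 = (2·14 + 2 + 1 − 21 − 0)/2 = 10/2 = 5.
(Structurally: 1 ring(s) + 4 π bond(s) = 5.)

5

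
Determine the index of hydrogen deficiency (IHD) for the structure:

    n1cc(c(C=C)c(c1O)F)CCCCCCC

Molecular formula from the SMILES: C14H20FNO.
DoU = (2C + 2 + N − H − X)/2 = (2·14 + 2 + 1 − 20 − 1)/2 = 10/2 = 5.
(Structurally: 1 ring(s) + 4 π bond(s) = 5.)

5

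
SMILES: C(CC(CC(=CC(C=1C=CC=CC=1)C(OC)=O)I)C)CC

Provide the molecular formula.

C18H25IO2

Heavy atoms from the SMILES: 18 C, 1 I, 2 O.
Implicit hydrogens by atom environment:
  5 × C (aromatic): 1 H each → 5
  4 × C: 2 H each → 8
  3 × C: 3 H each → 9
  3 × C: 1 H each → 3
  2 × C: no H
  2 × O: no H
  1 × C (aromatic): no H
  1 × I: no H
  Total hydrogens = 25.
Molecular formula: C18H25IO2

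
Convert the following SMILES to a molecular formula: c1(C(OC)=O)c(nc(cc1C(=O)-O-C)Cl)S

Heavy atoms from the SMILES: 9 C, 1 Cl, 1 N, 4 O, 1 S.
Implicit hydrogens by atom environment:
  4 × C (aromatic): no H
  4 × O: no H
  2 × C: 3 H each → 6
  2 × C: no H
  1 × C (aromatic): 1 H
  1 × Cl: no H
  1 × N (aromatic): no H
  1 × S: 1 H
  Total hydrogens = 8.
Molecular formula: C9H8ClNO4S

C9H8ClNO4S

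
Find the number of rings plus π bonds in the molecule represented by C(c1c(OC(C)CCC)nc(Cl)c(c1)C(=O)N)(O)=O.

6

Molecular formula from the SMILES: C12H15ClN2O4.
DoU = (2C + 2 + N − H − X)/2 = (2·12 + 2 + 2 − 15 − 1)/2 = 12/2 = 6.
(Structurally: 1 ring(s) + 5 π bond(s) = 6.)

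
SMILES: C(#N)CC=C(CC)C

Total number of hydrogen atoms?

11

Hydrogens are implicit in SMILES; fill each atom to its normal valence:
  2 × C: 3 H each → 6
  2 × C: 2 H each → 4
  2 × C: no H
  1 × C: 1 H
  1 × N: no H
  Total hydrogens = 11.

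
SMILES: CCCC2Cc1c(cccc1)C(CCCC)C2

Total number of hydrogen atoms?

26

Hydrogens are implicit in SMILES; fill each atom to its normal valence:
  7 × C: 2 H each → 14
  4 × C (aromatic): 1 H each → 4
  2 × C: 3 H each → 6
  2 × C: 1 H each → 2
  2 × C (aromatic): no H
  Total hydrogens = 26.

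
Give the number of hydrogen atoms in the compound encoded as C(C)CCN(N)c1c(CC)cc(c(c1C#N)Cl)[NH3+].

Hydrogens are implicit in SMILES; fill each atom to its normal valence:
  5 × C (aromatic): no H
  4 × C: 2 H each → 8
  2 × C: 3 H each → 6
  2 × N: no H
  1 × C (aromatic): 1 H
  1 × C: no H
  1 × Cl: no H
  1 × N (charge +1): 3 H
  1 × N: 2 H
  Total hydrogens = 20.

20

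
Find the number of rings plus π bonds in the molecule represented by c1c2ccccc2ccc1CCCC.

7

Molecular formula from the SMILES: C14H16.
DoU = (2C + 2 + N − H − X)/2 = (2·14 + 2 + 0 − 16 − 0)/2 = 14/2 = 7.
(Structurally: 2 ring(s) + 5 π bond(s) = 7.)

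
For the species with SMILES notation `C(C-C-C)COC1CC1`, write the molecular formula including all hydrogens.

Heavy atoms from the SMILES: 8 C, 1 O.
Implicit hydrogens by atom environment:
  6 × C: 2 H each → 12
  1 × C: 3 H
  1 × C: 1 H
  1 × O: no H
  Total hydrogens = 16.
Molecular formula: C8H16O

C8H16O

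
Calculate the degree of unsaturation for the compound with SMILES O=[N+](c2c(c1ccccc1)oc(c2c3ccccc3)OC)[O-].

12

Molecular formula from the SMILES: C17H13NO4.
DoU = (2C + 2 + N − H − X)/2 = (2·17 + 2 + 1 − 13 − 0)/2 = 24/2 = 12.
(Structurally: 3 ring(s) + 9 π bond(s) = 12.)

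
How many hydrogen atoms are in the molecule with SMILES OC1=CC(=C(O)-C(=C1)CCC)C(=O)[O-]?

Hydrogens are implicit in SMILES; fill each atom to its normal valence:
  4 × C (aromatic): no H
  2 × C: 2 H each → 4
  2 × C (aromatic): 1 H each → 2
  2 × O: 1 H each → 2
  1 × C: 3 H
  1 × C: no H
  1 × O: no H
  1 × O (charge -1): no H
  Total hydrogens = 11.

11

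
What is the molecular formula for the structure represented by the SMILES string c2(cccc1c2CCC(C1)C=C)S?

C12H14S

Heavy atoms from the SMILES: 12 C, 1 S.
Implicit hydrogens by atom environment:
  4 × C: 2 H each → 8
  3 × C (aromatic): 1 H each → 3
  3 × C (aromatic): no H
  2 × C: 1 H each → 2
  1 × S: 1 H
  Total hydrogens = 14.
Molecular formula: C12H14S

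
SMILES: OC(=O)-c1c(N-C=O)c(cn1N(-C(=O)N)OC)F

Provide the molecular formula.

Heavy atoms from the SMILES: 8 C, 1 F, 4 N, 5 O.
Implicit hydrogens by atom environment:
  4 × O: no H
  3 × C (aromatic): no H
  2 × C: no H
  1 × C: 3 H
  1 × C (aromatic): 1 H
  1 × C: 1 H
  1 × F: no H
  1 × N: 2 H
  1 × N: 1 H
  1 × N (aromatic): no H
  1 × N: no H
  1 × O: 1 H
  Total hydrogens = 9.
Molecular formula: C8H9FN4O5

C8H9FN4O5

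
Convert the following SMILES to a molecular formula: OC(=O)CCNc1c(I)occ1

Heavy atoms from the SMILES: 7 C, 1 I, 1 N, 3 O.
Implicit hydrogens by atom environment:
  2 × C: 2 H each → 4
  2 × C (aromatic): 1 H each → 2
  2 × C (aromatic): no H
  1 × C: no H
  1 × I: no H
  1 × N: 1 H
  1 × O: 1 H
  1 × O (aromatic): no H
  1 × O: no H
  Total hydrogens = 8.
Molecular formula: C7H8INO3

C7H8INO3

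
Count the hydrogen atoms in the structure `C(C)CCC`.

Hydrogens are implicit in SMILES; fill each atom to its normal valence:
  3 × C: 2 H each → 6
  2 × C: 3 H each → 6
  Total hydrogens = 12.

12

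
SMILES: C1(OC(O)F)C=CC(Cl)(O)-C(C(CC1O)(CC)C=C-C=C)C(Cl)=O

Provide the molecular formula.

Heavy atoms from the SMILES: 16 C, 2 Cl, 1 F, 5 O.
Implicit hydrogens by atom environment:
  9 × C: 1 H each → 9
  3 × C: 2 H each → 6
  3 × C: no H
  3 × O: 1 H each → 3
  2 × Cl: no H
  2 × O: no H
  1 × C: 3 H
  1 × F: no H
  Total hydrogens = 21.
Molecular formula: C16H21Cl2FO5

C16H21Cl2FO5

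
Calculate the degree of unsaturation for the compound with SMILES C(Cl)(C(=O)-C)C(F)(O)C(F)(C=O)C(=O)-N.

3

Molecular formula from the SMILES: C7H8ClF2NO4.
DoU = (2C + 2 + N − H − X)/2 = (2·7 + 2 + 1 − 8 − 3)/2 = 6/2 = 3.
(Structurally: 0 ring(s) + 3 π bond(s) = 3.)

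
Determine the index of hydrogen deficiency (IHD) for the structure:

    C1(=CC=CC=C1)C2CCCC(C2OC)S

5

Molecular formula from the SMILES: C13H18OS.
DoU = (2C + 2 + N − H − X)/2 = (2·13 + 2 + 0 − 18 − 0)/2 = 10/2 = 5.
(Structurally: 2 ring(s) + 3 π bond(s) = 5.)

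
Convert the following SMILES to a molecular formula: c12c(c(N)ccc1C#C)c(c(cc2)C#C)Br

Heavy atoms from the SMILES: 1 Br, 14 C, 1 N.
Implicit hydrogens by atom environment:
  6 × C (aromatic): no H
  4 × C (aromatic): 1 H each → 4
  2 × C: 1 H each → 2
  2 × C: no H
  1 × Br: no H
  1 × N: 2 H
  Total hydrogens = 8.
Molecular formula: C14H8BrN

C14H8BrN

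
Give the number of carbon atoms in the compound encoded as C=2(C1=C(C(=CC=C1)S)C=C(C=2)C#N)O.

The symbol for carbon appears 11 times in the SMILES.

11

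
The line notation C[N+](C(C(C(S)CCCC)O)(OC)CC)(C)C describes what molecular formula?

C13H30NO2S+

Heavy atoms from the SMILES: 13 C, 1 N, 2 O, 1 S.
Implicit hydrogens by atom environment:
  6 × C: 3 H each → 18
  4 × C: 2 H each → 8
  2 × C: 1 H each → 2
  1 × C: no H
  1 × N (charge +1): no H
  1 × O: 1 H
  1 × O: no H
  1 × S: 1 H
  Total hydrogens = 30.
Net charge +1.
Molecular formula: C13H30NO2S+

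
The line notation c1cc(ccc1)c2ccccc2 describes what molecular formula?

Heavy atoms from the SMILES: 12 C.
Implicit hydrogens by atom environment:
  10 × C (aromatic): 1 H each → 10
  2 × C (aromatic): no H
  Total hydrogens = 10.
Molecular formula: C12H10

C12H10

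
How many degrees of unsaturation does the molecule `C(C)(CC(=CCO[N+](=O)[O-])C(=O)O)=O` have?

4

Molecular formula from the SMILES: C7H9NO6.
DoU = (2C + 2 + N − H − X)/2 = (2·7 + 2 + 1 − 9 − 0)/2 = 8/2 = 4.
(Structurally: 0 ring(s) + 4 π bond(s) = 4.)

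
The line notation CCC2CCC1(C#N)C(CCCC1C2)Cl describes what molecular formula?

C13H20ClN

Heavy atoms from the SMILES: 13 C, 1 Cl, 1 N.
Implicit hydrogens by atom environment:
  7 × C: 2 H each → 14
  3 × C: 1 H each → 3
  2 × C: no H
  1 × C: 3 H
  1 × Cl: no H
  1 × N: no H
  Total hydrogens = 20.
Molecular formula: C13H20ClN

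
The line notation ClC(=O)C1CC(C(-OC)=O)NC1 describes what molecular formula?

Heavy atoms from the SMILES: 7 C, 1 Cl, 1 N, 3 O.
Implicit hydrogens by atom environment:
  3 × O: no H
  2 × C: 2 H each → 4
  2 × C: 1 H each → 2
  2 × C: no H
  1 × C: 3 H
  1 × Cl: no H
  1 × N: 1 H
  Total hydrogens = 10.
Molecular formula: C7H10ClNO3

C7H10ClNO3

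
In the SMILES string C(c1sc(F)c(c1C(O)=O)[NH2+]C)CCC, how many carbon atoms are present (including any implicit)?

10

The symbol for carbon appears 10 times in the SMILES. Lowercase c denotes aromatic carbon and counts toward C.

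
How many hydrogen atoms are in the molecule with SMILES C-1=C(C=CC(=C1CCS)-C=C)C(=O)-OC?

14

Hydrogens are implicit in SMILES; fill each atom to its normal valence:
  3 × C: 2 H each → 6
  3 × C (aromatic): 1 H each → 3
  3 × C (aromatic): no H
  2 × O: no H
  1 × C: 3 H
  1 × C: 1 H
  1 × C: no H
  1 × S: 1 H
  Total hydrogens = 14.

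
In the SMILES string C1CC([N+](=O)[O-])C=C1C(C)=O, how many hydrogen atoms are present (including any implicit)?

9

Hydrogens are implicit in SMILES; fill each atom to its normal valence:
  2 × C: 2 H each → 4
  2 × C: 1 H each → 2
  2 × C: no H
  2 × O: no H
  1 × C: 3 H
  1 × N (charge +1): no H
  1 × O (charge -1): no H
  Total hydrogens = 9.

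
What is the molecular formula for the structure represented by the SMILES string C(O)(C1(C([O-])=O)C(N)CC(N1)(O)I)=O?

Heavy atoms from the SMILES: 6 C, 1 I, 2 N, 5 O.
Implicit hydrogens by atom environment:
  4 × C: no H
  2 × O: 1 H each → 2
  2 × O: no H
  1 × C: 2 H
  1 × C: 1 H
  1 × I: no H
  1 × N: 2 H
  1 × N: 1 H
  1 × O (charge -1): no H
  Total hydrogens = 8.
Net charge -1.
Molecular formula: C6H8IN2O5-

C6H8IN2O5-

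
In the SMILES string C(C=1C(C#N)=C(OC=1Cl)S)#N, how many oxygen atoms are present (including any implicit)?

1

The symbol for oxygen appears 1 time in the SMILES.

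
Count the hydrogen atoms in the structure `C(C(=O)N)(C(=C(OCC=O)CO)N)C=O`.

Hydrogens are implicit in SMILES; fill each atom to its normal valence:
  4 × O: no H
  3 × C: 1 H each → 3
  3 × C: no H
  2 × C: 2 H each → 4
  2 × N: 2 H each → 4
  1 × O: 1 H
  Total hydrogens = 12.

12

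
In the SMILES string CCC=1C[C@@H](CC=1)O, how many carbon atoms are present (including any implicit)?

7

The symbol for carbon appears 7 times in the SMILES.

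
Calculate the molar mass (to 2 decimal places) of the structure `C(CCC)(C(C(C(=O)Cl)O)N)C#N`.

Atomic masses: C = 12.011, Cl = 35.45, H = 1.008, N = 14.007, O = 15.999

204.65

Molecular formula: C8H13ClN2O2.
M = 8×12.011 + 1×35.45 + 13×1.008 + 2×14.007 + 2×15.999 = 204.65 g/mol.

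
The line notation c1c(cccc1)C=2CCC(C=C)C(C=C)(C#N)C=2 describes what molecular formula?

C17H17N

Heavy atoms from the SMILES: 17 C, 1 N.
Implicit hydrogens by atom environment:
  5 × C (aromatic): 1 H each → 5
  4 × C: 2 H each → 8
  4 × C: 1 H each → 4
  3 × C: no H
  1 × C (aromatic): no H
  1 × N: no H
  Total hydrogens = 17.
Molecular formula: C17H17N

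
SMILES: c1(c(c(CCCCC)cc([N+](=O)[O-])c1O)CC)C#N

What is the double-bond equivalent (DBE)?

Molecular formula from the SMILES: C14H18N2O3.
DoU = (2C + 2 + N − H − X)/2 = (2·14 + 2 + 2 − 18 − 0)/2 = 14/2 = 7.
(Structurally: 1 ring(s) + 6 π bond(s) = 7.)

7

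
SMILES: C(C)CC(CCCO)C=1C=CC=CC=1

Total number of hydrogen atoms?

Hydrogens are implicit in SMILES; fill each atom to its normal valence:
  5 × C: 2 H each → 10
  5 × C (aromatic): 1 H each → 5
  1 × C: 3 H
  1 × C: 1 H
  1 × C (aromatic): no H
  1 × O: 1 H
  Total hydrogens = 20.

20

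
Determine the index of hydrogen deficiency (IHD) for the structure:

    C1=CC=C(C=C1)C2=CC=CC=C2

8

Molecular formula from the SMILES: C12H10.
DoU = (2C + 2 + N − H − X)/2 = (2·12 + 2 + 0 − 10 − 0)/2 = 16/2 = 8.
(Structurally: 2 ring(s) + 6 π bond(s) = 8.)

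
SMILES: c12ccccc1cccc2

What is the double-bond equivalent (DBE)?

7

Molecular formula from the SMILES: C10H8.
DoU = (2C + 2 + N − H − X)/2 = (2·10 + 2 + 0 − 8 − 0)/2 = 14/2 = 7.
(Structurally: 2 ring(s) + 5 π bond(s) = 7.)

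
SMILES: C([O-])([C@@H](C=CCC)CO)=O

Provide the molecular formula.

Heavy atoms from the SMILES: 7 C, 3 O.
Implicit hydrogens by atom environment:
  3 × C: 1 H each → 3
  2 × C: 2 H each → 4
  1 × C: 3 H
  1 × C: no H
  1 × O: 1 H
  1 × O: no H
  1 × O (charge -1): no H
  Total hydrogens = 11.
Net charge -1.
Molecular formula: C7H11O3-

C7H11O3-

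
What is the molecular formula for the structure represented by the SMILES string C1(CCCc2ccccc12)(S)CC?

Heavy atoms from the SMILES: 12 C, 1 S.
Implicit hydrogens by atom environment:
  4 × C: 2 H each → 8
  4 × C (aromatic): 1 H each → 4
  2 × C (aromatic): no H
  1 × C: 3 H
  1 × C: no H
  1 × S: 1 H
  Total hydrogens = 16.
Molecular formula: C12H16S

C12H16S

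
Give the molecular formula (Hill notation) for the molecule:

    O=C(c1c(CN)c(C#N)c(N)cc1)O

C9H9N3O2

Heavy atoms from the SMILES: 9 C, 3 N, 2 O.
Implicit hydrogens by atom environment:
  4 × C (aromatic): no H
  2 × C (aromatic): 1 H each → 2
  2 × C: no H
  2 × N: 2 H each → 4
  1 × C: 2 H
  1 × N: no H
  1 × O: 1 H
  1 × O: no H
  Total hydrogens = 9.
Molecular formula: C9H9N3O2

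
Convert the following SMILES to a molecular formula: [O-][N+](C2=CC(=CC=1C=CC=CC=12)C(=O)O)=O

C11H7NO4

Heavy atoms from the SMILES: 11 C, 1 N, 4 O.
Implicit hydrogens by atom environment:
  6 × C (aromatic): 1 H each → 6
  4 × C (aromatic): no H
  2 × O: no H
  1 × C: no H
  1 × N (charge +1): no H
  1 × O: 1 H
  1 × O (charge -1): no H
  Total hydrogens = 7.
Molecular formula: C11H7NO4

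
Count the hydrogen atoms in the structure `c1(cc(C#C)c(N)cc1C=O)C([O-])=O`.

6

Hydrogens are implicit in SMILES; fill each atom to its normal valence:
  4 × C (aromatic): no H
  2 × C (aromatic): 1 H each → 2
  2 × C: 1 H each → 2
  2 × C: no H
  2 × O: no H
  1 × N: 2 H
  1 × O (charge -1): no H
  Total hydrogens = 6.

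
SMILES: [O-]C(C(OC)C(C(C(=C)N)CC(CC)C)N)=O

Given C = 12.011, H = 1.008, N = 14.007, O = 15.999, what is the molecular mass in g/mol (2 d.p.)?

243.33

Molecular formula: C12H23N2O3-.
M = 12×12.011 + 23×1.008 + 2×14.007 + 3×15.999 = 243.33 g/mol.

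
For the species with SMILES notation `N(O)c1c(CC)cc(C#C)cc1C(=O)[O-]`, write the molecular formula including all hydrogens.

Heavy atoms from the SMILES: 11 C, 1 N, 3 O.
Implicit hydrogens by atom environment:
  4 × C (aromatic): no H
  2 × C (aromatic): 1 H each → 2
  2 × C: no H
  1 × C: 3 H
  1 × C: 2 H
  1 × C: 1 H
  1 × N: 1 H
  1 × O: 1 H
  1 × O: no H
  1 × O (charge -1): no H
  Total hydrogens = 10.
Net charge -1.
Molecular formula: C11H10NO3-

C11H10NO3-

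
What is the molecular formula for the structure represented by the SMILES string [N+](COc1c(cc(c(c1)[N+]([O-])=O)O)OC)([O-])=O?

C8H8N2O7

Heavy atoms from the SMILES: 8 C, 2 N, 7 O.
Implicit hydrogens by atom environment:
  4 × C (aromatic): no H
  4 × O: no H
  2 × C (aromatic): 1 H each → 2
  2 × N (charge +1): no H
  2 × O (charge -1): no H
  1 × C: 3 H
  1 × C: 2 H
  1 × O: 1 H
  Total hydrogens = 8.
Molecular formula: C8H8N2O7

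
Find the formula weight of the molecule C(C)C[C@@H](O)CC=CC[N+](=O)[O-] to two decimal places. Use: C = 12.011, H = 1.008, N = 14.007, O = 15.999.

Molecular formula: C8H15NO3.
M = 8×12.011 + 15×1.008 + 1×14.007 + 3×15.999 = 173.21 g/mol.

173.21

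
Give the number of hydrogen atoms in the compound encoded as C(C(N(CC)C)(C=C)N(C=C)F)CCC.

Hydrogens are implicit in SMILES; fill each atom to its normal valence:
  6 × C: 2 H each → 12
  3 × C: 3 H each → 9
  2 × C: 1 H each → 2
  2 × N: no H
  1 × C: no H
  1 × F: no H
  Total hydrogens = 23.

23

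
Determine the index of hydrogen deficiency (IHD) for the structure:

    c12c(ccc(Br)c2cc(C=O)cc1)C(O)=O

9

Molecular formula from the SMILES: C12H7BrO3.
DoU = (2C + 2 + N − H − X)/2 = (2·12 + 2 + 0 − 7 − 1)/2 = 18/2 = 9.
(Structurally: 2 ring(s) + 7 π bond(s) = 9.)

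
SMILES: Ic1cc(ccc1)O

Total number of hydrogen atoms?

5

Hydrogens are implicit in SMILES; fill each atom to its normal valence:
  4 × C (aromatic): 1 H each → 4
  2 × C (aromatic): no H
  1 × I: no H
  1 × O: 1 H
  Total hydrogens = 5.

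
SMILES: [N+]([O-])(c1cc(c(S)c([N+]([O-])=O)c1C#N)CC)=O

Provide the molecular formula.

Heavy atoms from the SMILES: 9 C, 3 N, 4 O, 1 S.
Implicit hydrogens by atom environment:
  5 × C (aromatic): no H
  2 × N (charge +1): no H
  2 × O: no H
  2 × O (charge -1): no H
  1 × C: 3 H
  1 × C: 2 H
  1 × C (aromatic): 1 H
  1 × C: no H
  1 × N: no H
  1 × S: 1 H
  Total hydrogens = 7.
Molecular formula: C9H7N3O4S

C9H7N3O4S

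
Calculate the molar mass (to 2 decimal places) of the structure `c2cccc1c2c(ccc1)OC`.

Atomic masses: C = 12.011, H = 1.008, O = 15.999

Molecular formula: C11H10O.
M = 11×12.011 + 10×1.008 + 1×15.999 = 158.20 g/mol.

158.20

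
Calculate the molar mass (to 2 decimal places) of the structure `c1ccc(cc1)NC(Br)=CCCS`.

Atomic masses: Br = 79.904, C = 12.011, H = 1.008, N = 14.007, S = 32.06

258.18

Molecular formula: C10H12BrNS.
M = 1×79.904 + 10×12.011 + 12×1.008 + 1×14.007 + 1×32.06 = 258.18 g/mol.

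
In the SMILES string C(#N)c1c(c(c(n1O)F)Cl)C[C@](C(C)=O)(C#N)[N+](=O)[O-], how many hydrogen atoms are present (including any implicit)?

Hydrogens are implicit in SMILES; fill each atom to its normal valence:
  4 × C (aromatic): no H
  4 × C: no H
  2 × N: no H
  2 × O: no H
  1 × C: 3 H
  1 × C: 2 H
  1 × Cl: no H
  1 × F: no H
  1 × N (aromatic): no H
  1 × N (charge +1): no H
  1 × O: 1 H
  1 × O (charge -1): no H
  Total hydrogens = 6.

6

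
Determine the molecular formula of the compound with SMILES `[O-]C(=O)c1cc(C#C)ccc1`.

Heavy atoms from the SMILES: 9 C, 2 O.
Implicit hydrogens by atom environment:
  4 × C (aromatic): 1 H each → 4
  2 × C (aromatic): no H
  2 × C: no H
  1 × C: 1 H
  1 × O: no H
  1 × O (charge -1): no H
  Total hydrogens = 5.
Net charge -1.
Molecular formula: C9H5O2-

C9H5O2-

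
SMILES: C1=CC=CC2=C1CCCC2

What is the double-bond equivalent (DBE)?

Molecular formula from the SMILES: C10H12.
DoU = (2C + 2 + N − H − X)/2 = (2·10 + 2 + 0 − 12 − 0)/2 = 10/2 = 5.
(Structurally: 2 ring(s) + 3 π bond(s) = 5.)

5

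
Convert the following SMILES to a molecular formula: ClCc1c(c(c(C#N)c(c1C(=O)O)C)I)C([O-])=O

Heavy atoms from the SMILES: 11 C, 1 Cl, 1 I, 1 N, 4 O.
Implicit hydrogens by atom environment:
  6 × C (aromatic): no H
  3 × C: no H
  2 × O: no H
  1 × C: 3 H
  1 × C: 2 H
  1 × Cl: no H
  1 × I: no H
  1 × N: no H
  1 × O: 1 H
  1 × O (charge -1): no H
  Total hydrogens = 6.
Net charge -1.
Molecular formula: C11H6ClINO4-

C11H6ClINO4-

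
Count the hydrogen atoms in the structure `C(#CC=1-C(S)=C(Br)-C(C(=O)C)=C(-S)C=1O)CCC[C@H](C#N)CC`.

Hydrogens are implicit in SMILES; fill each atom to its normal valence:
  6 × C (aromatic): no H
  4 × C: 2 H each → 8
  4 × C: no H
  2 × C: 3 H each → 6
  2 × S: 1 H each → 2
  1 × Br: no H
  1 × C: 1 H
  1 × N: no H
  1 × O: 1 H
  1 × O: no H
  Total hydrogens = 18.

18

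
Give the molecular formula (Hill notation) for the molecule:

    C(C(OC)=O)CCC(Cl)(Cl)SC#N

C7H9Cl2NO2S

Heavy atoms from the SMILES: 7 C, 2 Cl, 1 N, 2 O, 1 S.
Implicit hydrogens by atom environment:
  3 × C: 2 H each → 6
  3 × C: no H
  2 × Cl: no H
  2 × O: no H
  1 × C: 3 H
  1 × N: no H
  1 × S: no H
  Total hydrogens = 9.
Molecular formula: C7H9Cl2NO2S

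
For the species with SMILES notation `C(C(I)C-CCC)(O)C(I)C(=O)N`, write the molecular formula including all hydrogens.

C8H15I2NO2

Heavy atoms from the SMILES: 8 C, 2 I, 1 N, 2 O.
Implicit hydrogens by atom environment:
  3 × C: 2 H each → 6
  3 × C: 1 H each → 3
  2 × I: no H
  1 × C: 3 H
  1 × C: no H
  1 × N: 2 H
  1 × O: 1 H
  1 × O: no H
  Total hydrogens = 15.
Molecular formula: C8H15I2NO2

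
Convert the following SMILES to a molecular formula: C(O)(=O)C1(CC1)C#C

Heavy atoms from the SMILES: 6 C, 2 O.
Implicit hydrogens by atom environment:
  3 × C: no H
  2 × C: 2 H each → 4
  1 × C: 1 H
  1 × O: 1 H
  1 × O: no H
  Total hydrogens = 6.
Molecular formula: C6H6O2

C6H6O2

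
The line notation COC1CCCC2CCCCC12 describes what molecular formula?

Heavy atoms from the SMILES: 11 C, 1 O.
Implicit hydrogens by atom environment:
  7 × C: 2 H each → 14
  3 × C: 1 H each → 3
  1 × C: 3 H
  1 × O: no H
  Total hydrogens = 20.
Molecular formula: C11H20O

C11H20O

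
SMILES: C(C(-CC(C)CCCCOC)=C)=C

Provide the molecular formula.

Heavy atoms from the SMILES: 12 C, 1 O.
Implicit hydrogens by atom environment:
  7 × C: 2 H each → 14
  2 × C: 3 H each → 6
  2 × C: 1 H each → 2
  1 × C: no H
  1 × O: no H
  Total hydrogens = 22.
Molecular formula: C12H22O

C12H22O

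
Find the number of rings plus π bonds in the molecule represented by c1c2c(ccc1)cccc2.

Molecular formula from the SMILES: C10H8.
DoU = (2C + 2 + N − H − X)/2 = (2·10 + 2 + 0 − 8 − 0)/2 = 14/2 = 7.
(Structurally: 2 ring(s) + 5 π bond(s) = 7.)

7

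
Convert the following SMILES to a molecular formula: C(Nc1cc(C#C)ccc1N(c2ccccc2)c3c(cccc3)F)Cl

Heavy atoms from the SMILES: 21 C, 1 Cl, 1 F, 2 N.
Implicit hydrogens by atom environment:
  12 × C (aromatic): 1 H each → 12
  6 × C (aromatic): no H
  1 × C: 2 H
  1 × C: 1 H
  1 × C: no H
  1 × Cl: no H
  1 × F: no H
  1 × N: 1 H
  1 × N: no H
  Total hydrogens = 16.
Molecular formula: C21H16ClFN2

C21H16ClFN2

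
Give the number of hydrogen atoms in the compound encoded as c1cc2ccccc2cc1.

Hydrogens are implicit in SMILES; fill each atom to its normal valence:
  8 × C (aromatic): 1 H each → 8
  2 × C (aromatic): no H
  Total hydrogens = 8.

8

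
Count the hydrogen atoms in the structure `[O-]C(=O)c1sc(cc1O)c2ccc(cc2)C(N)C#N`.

Hydrogens are implicit in SMILES; fill each atom to its normal valence:
  5 × C (aromatic): 1 H each → 5
  5 × C (aromatic): no H
  2 × C: no H
  1 × C: 1 H
  1 × N: 2 H
  1 × N: no H
  1 × O: 1 H
  1 × O: no H
  1 × O (charge -1): no H
  1 × S (aromatic): no H
  Total hydrogens = 9.

9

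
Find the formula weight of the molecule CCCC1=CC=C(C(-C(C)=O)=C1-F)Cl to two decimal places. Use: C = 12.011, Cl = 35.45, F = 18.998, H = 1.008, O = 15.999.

Molecular formula: C11H12ClFO.
M = 11×12.011 + 1×35.45 + 1×18.998 + 12×1.008 + 1×15.999 = 214.66 g/mol.

214.66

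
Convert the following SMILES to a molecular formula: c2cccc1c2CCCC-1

Heavy atoms from the SMILES: 10 C.
Implicit hydrogens by atom environment:
  4 × C: 2 H each → 8
  4 × C (aromatic): 1 H each → 4
  2 × C (aromatic): no H
  Total hydrogens = 12.
Molecular formula: C10H12

C10H12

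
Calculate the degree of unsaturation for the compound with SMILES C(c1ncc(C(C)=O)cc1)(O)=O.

Molecular formula from the SMILES: C8H7NO3.
DoU = (2C + 2 + N − H − X)/2 = (2·8 + 2 + 1 − 7 − 0)/2 = 12/2 = 6.
(Structurally: 1 ring(s) + 5 π bond(s) = 6.)

6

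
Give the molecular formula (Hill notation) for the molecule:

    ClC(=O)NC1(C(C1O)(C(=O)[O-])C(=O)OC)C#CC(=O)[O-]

[C10H6ClNO8]2-

Heavy atoms from the SMILES: 10 C, 1 Cl, 1 N, 8 O.
Implicit hydrogens by atom environment:
  8 × C: no H
  5 × O: no H
  2 × O (charge -1): no H
  1 × C: 3 H
  1 × C: 1 H
  1 × Cl: no H
  1 × N: 1 H
  1 × O: 1 H
  Total hydrogens = 6.
Net charge -2.
Molecular formula: [C10H6ClNO8]2-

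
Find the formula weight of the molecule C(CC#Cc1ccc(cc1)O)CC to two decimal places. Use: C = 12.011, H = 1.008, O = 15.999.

Molecular formula: C12H14O.
M = 12×12.011 + 14×1.008 + 1×15.999 = 174.24 g/mol.

174.24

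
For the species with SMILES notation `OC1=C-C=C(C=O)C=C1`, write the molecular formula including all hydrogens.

C7H6O2

Heavy atoms from the SMILES: 7 C, 2 O.
Implicit hydrogens by atom environment:
  4 × C (aromatic): 1 H each → 4
  2 × C (aromatic): no H
  1 × C: 1 H
  1 × O: 1 H
  1 × O: no H
  Total hydrogens = 6.
Molecular formula: C7H6O2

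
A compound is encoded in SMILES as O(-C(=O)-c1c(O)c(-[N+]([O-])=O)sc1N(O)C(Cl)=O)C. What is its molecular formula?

Heavy atoms from the SMILES: 7 C, 1 Cl, 2 N, 7 O, 1 S.
Implicit hydrogens by atom environment:
  4 × C (aromatic): no H
  4 × O: no H
  2 × C: no H
  2 × O: 1 H each → 2
  1 × C: 3 H
  1 × Cl: no H
  1 × N (charge +1): no H
  1 × N: no H
  1 × O (charge -1): no H
  1 × S (aromatic): no H
  Total hydrogens = 5.
Molecular formula: C7H5ClN2O7S

C7H5ClN2O7S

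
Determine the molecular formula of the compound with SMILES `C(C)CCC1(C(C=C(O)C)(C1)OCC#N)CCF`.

Heavy atoms from the SMILES: 14 C, 1 F, 1 N, 2 O.
Implicit hydrogens by atom environment:
  7 × C: 2 H each → 14
  4 × C: no H
  2 × C: 3 H each → 6
  1 × C: 1 H
  1 × F: no H
  1 × N: no H
  1 × O: 1 H
  1 × O: no H
  Total hydrogens = 22.
Molecular formula: C14H22FNO2

C14H22FNO2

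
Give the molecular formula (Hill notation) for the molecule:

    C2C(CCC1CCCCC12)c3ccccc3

C16H22

Heavy atoms from the SMILES: 16 C.
Implicit hydrogens by atom environment:
  7 × C: 2 H each → 14
  5 × C (aromatic): 1 H each → 5
  3 × C: 1 H each → 3
  1 × C (aromatic): no H
  Total hydrogens = 22.
Molecular formula: C16H22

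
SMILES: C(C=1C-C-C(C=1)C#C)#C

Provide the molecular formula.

C9H8

Heavy atoms from the SMILES: 9 C.
Implicit hydrogens by atom environment:
  4 × C: 1 H each → 4
  3 × C: no H
  2 × C: 2 H each → 4
  Total hydrogens = 8.
Molecular formula: C9H8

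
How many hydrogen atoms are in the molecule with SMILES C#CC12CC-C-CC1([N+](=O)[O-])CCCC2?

17

Hydrogens are implicit in SMILES; fill each atom to its normal valence:
  8 × C: 2 H each → 16
  3 × C: no H
  1 × C: 1 H
  1 × N (charge +1): no H
  1 × O: no H
  1 × O (charge -1): no H
  Total hydrogens = 17.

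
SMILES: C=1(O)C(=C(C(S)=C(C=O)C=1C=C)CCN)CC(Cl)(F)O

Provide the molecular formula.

Heavy atoms from the SMILES: 13 C, 1 Cl, 1 F, 1 N, 3 O, 1 S.
Implicit hydrogens by atom environment:
  6 × C (aromatic): no H
  4 × C: 2 H each → 8
  2 × C: 1 H each → 2
  2 × O: 1 H each → 2
  1 × C: no H
  1 × Cl: no H
  1 × F: no H
  1 × N: 2 H
  1 × O: no H
  1 × S: 1 H
  Total hydrogens = 15.
Molecular formula: C13H15ClFNO3S

C13H15ClFNO3S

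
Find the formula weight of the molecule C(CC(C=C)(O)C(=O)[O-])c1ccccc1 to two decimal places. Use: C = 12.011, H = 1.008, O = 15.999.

Molecular formula: C12H13O3-.
M = 12×12.011 + 13×1.008 + 3×15.999 = 205.23 g/mol.

205.23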